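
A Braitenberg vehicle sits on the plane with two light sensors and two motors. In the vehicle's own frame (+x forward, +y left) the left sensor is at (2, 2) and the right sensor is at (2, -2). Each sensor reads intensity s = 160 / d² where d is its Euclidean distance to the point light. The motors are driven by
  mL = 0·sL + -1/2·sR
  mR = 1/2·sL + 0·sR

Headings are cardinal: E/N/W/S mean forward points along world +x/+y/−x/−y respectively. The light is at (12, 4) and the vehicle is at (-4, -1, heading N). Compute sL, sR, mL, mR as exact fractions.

left sensor world pos  = (-6, 1); dL² = 333
right sensor world pos = (-2, 1); dR² = 205
sL = 160/333 = 160/333
sR = 160/205 = 32/41
mL = 0·sL + -1/2·sR = -16/41
mR = 1/2·sL + 0·sR = 80/333

160/333 32/41 -16/41 80/333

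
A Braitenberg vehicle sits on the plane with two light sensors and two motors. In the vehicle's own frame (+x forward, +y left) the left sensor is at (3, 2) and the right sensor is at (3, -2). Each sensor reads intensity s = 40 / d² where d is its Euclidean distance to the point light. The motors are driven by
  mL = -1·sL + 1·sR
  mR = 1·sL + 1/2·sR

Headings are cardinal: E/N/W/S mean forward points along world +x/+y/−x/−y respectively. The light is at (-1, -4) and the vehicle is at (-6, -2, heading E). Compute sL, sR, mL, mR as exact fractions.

2 10 8 7

left sensor world pos  = (-3, 0); dL² = 20
right sensor world pos = (-3, -4); dR² = 4
sL = 40/20 = 2
sR = 40/4 = 10
mL = -1·sL + 1·sR = 8
mR = 1·sL + 1/2·sR = 7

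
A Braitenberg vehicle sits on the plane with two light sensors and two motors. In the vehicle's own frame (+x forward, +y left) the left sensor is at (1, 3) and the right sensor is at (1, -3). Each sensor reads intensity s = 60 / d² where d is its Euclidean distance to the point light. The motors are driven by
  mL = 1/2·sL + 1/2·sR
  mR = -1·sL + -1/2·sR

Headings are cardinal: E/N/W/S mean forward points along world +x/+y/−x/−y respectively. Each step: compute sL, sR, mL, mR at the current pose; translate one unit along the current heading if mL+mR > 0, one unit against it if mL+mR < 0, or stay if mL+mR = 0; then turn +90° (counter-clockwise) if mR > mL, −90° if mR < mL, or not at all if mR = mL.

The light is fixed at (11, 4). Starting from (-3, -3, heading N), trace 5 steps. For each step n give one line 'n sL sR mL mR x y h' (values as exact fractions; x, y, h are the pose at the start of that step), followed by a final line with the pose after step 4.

n=0: pose=(-3,-3,N); sL=12/65, sR=60/157; mL=2892/10205, mR=-3834/10205; mL+mR=-6/65 → advance -1; mR−mL=-6726/10205 → turn -1·90°
n=1: pose=(-3,-4,E); sL=30/97, sR=6/29; mL=726/2813, mR=-1161/2813; mL+mR=-15/97 → advance -1; mR−mL=-1887/2813 → turn -1·90°
n=2: pose=(-4,-4,S); sL=4/15, sR=4/27; mL=28/135, mR=-46/135; mL+mR=-2/15 → advance -1; mR−mL=-74/135 → turn -1·90°
n=3: pose=(-4,-3,W); sL=15/89, sR=15/68; mL=2355/12104, mR=-3375/12104; mL+mR=-15/178 → advance -1; mR−mL=-2865/6052 → turn -1·90°
n=4: pose=(-3,-3,N); sL=12/65, sR=60/157; mL=2892/10205, mR=-3834/10205; mL+mR=-6/65 → advance -1; mR−mL=-6726/10205 → turn -1·90°

0 12/65 60/157 2892/10205 -3834/10205 -3 -3 N
1 30/97 6/29 726/2813 -1161/2813 -3 -4 E
2 4/15 4/27 28/135 -46/135 -4 -4 S
3 15/89 15/68 2355/12104 -3375/12104 -4 -3 W
4 12/65 60/157 2892/10205 -3834/10205 -3 -3 N
final -3 -4 E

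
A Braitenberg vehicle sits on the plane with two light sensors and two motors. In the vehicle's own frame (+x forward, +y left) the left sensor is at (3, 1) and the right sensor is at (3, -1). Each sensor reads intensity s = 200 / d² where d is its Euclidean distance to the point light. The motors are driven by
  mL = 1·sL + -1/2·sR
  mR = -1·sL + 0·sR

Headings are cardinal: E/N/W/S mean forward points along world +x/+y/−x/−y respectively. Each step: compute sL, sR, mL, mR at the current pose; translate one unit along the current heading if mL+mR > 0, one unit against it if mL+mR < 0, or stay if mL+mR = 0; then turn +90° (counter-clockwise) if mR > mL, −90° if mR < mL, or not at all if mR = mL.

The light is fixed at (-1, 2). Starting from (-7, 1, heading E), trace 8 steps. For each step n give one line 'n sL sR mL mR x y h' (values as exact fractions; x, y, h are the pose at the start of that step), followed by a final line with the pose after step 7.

n=0: pose=(-7,1,E); sL=200/9, sR=200/13; mL=1700/117, mR=-200/9; mL+mR=-100/13 → advance -1; mR−mL=-4300/117 → turn -1·90°
n=1: pose=(-8,1,S); sL=50/13, sR=5/2; mL=135/52, mR=-50/13; mL+mR=-5/4 → advance -1; mR−mL=-335/52 → turn -1·90°
n=2: pose=(-8,2,W); sL=200/101, sR=200/101; mL=100/101, mR=-200/101; mL+mR=-100/101 → advance -1; mR−mL=-300/101 → turn -1·90°
n=3: pose=(-7,2,N); sL=100/29, sR=100/17; mL=250/493, mR=-100/29; mL+mR=-50/17 → advance -1; mR−mL=-1950/493 → turn -1·90°
n=4: pose=(-7,1,E); sL=200/9, sR=200/13; mL=1700/117, mR=-200/9; mL+mR=-100/13 → advance -1; mR−mL=-4300/117 → turn -1·90°
n=5: pose=(-8,1,S); sL=50/13, sR=5/2; mL=135/52, mR=-50/13; mL+mR=-5/4 → advance -1; mR−mL=-335/52 → turn -1·90°
n=6: pose=(-8,2,W); sL=200/101, sR=200/101; mL=100/101, mR=-200/101; mL+mR=-100/101 → advance -1; mR−mL=-300/101 → turn -1·90°
n=7: pose=(-7,2,N); sL=100/29, sR=100/17; mL=250/493, mR=-100/29; mL+mR=-50/17 → advance -1; mR−mL=-1950/493 → turn -1·90°

0 200/9 200/13 1700/117 -200/9 -7 1 E
1 50/13 5/2 135/52 -50/13 -8 1 S
2 200/101 200/101 100/101 -200/101 -8 2 W
3 100/29 100/17 250/493 -100/29 -7 2 N
4 200/9 200/13 1700/117 -200/9 -7 1 E
5 50/13 5/2 135/52 -50/13 -8 1 S
6 200/101 200/101 100/101 -200/101 -8 2 W
7 100/29 100/17 250/493 -100/29 -7 2 N
final -7 1 E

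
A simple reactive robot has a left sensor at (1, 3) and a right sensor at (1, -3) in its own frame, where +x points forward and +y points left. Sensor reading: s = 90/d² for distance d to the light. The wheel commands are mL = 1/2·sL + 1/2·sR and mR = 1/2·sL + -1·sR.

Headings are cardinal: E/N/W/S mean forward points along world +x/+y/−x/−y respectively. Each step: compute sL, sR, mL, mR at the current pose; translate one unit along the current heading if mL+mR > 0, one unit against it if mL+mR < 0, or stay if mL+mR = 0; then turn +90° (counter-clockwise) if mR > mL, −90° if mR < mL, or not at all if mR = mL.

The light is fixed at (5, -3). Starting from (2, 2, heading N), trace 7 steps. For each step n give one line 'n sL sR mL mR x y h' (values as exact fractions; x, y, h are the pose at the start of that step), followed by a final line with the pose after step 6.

0 5/4 5/2 15/8 -15/8 2 2 N
1 45/34 45/4 855/136 -180/17 2 2 E
2 90/17 18/13 738/221 279/221 1 2 S
3 45/13 45/37 1125/481 495/962 1 1 W
4 90/89 90/29 5310/2581 -6705/2581 0 1 N
5 45/26 45/8 765/208 -495/104 0 0 E
6 90/13 18/17 882/221 531/221 -1 0 S
final -1 -1 W

n=0: pose=(2,2,N); sL=5/4, sR=5/2; mL=15/8, mR=-15/8; mL+mR=0 → advance +0; mR−mL=-15/4 → turn -1·90°
n=1: pose=(2,2,E); sL=45/34, sR=45/4; mL=855/136, mR=-180/17; mL+mR=-585/136 → advance -1; mR−mL=-135/8 → turn -1·90°
n=2: pose=(1,2,S); sL=90/17, sR=18/13; mL=738/221, mR=279/221; mL+mR=1017/221 → advance +1; mR−mL=-27/13 → turn -1·90°
n=3: pose=(1,1,W); sL=45/13, sR=45/37; mL=1125/481, mR=495/962; mL+mR=2745/962 → advance +1; mR−mL=-135/74 → turn -1·90°
n=4: pose=(0,1,N); sL=90/89, sR=90/29; mL=5310/2581, mR=-6705/2581; mL+mR=-1395/2581 → advance -1; mR−mL=-135/29 → turn -1·90°
n=5: pose=(0,0,E); sL=45/26, sR=45/8; mL=765/208, mR=-495/104; mL+mR=-225/208 → advance -1; mR−mL=-135/16 → turn -1·90°
n=6: pose=(-1,0,S); sL=90/13, sR=18/17; mL=882/221, mR=531/221; mL+mR=1413/221 → advance +1; mR−mL=-27/17 → turn -1·90°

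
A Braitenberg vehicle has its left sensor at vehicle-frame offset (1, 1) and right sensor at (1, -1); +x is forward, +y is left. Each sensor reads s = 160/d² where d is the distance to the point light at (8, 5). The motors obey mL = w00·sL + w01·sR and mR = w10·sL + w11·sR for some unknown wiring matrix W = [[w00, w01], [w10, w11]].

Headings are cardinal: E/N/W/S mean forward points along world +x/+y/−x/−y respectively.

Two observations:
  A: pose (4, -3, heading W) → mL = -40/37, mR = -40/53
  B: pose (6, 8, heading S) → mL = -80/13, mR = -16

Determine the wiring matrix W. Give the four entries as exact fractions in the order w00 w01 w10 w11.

obs A: pose=(4,-3,W) → sL=80/53, sR=80/37, mL=-40/37, mR=-40/53
obs B: pose=(6,8,S) → sL=32, sR=160/13, mL=-80/13, mR=-16
sensor matrix S = [[80/53, 80/37], [32, 160/13]]; det S = -1290240/25493
solve [mL_A; mL_B] = S·[w00; w01] and [mR_A; mR_B] = S·[w10; w11]:
  w00 = 0, w01 = -1/2, w10 = -1/2, w11 = 0

0 -1/2 -1/2 0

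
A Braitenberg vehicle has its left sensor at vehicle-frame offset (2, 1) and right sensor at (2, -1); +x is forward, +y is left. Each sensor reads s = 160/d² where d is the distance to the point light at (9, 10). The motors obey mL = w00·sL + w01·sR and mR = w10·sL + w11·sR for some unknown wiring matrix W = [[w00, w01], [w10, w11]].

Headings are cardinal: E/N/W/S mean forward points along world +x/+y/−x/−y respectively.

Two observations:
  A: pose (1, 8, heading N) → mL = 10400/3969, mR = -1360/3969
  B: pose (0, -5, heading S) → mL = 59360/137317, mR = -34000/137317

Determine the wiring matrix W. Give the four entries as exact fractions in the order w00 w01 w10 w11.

1/2 1/2 -1 1/2

obs A: pose=(1,8,N) → sL=160/81, sR=160/49, mL=10400/3969, mR=-1360/3969
obs B: pose=(0,-5,S) → sL=160/353, sR=160/389, mL=59360/137317, mR=-34000/137317
sensor matrix S = [[160/81, 160/49], [160/353, 160/389]]; det S = -363827200/545011173
solve [mL_A; mL_B] = S·[w00; w01] and [mR_A; mR_B] = S·[w10; w11]:
  w00 = 1/2, w01 = 1/2, w10 = -1, w11 = 1/2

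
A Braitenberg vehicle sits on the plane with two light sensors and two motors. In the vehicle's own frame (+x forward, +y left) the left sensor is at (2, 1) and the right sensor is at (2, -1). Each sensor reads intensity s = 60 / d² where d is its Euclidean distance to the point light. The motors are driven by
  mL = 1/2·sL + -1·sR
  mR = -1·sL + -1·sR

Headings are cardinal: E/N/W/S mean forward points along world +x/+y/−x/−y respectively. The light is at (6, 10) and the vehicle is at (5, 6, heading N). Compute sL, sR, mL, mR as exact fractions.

15/2 15 -45/4 -45/2

left sensor world pos  = (4, 8); dL² = 8
right sensor world pos = (6, 8); dR² = 4
sL = 60/8 = 15/2
sR = 60/4 = 15
mL = 1/2·sL + -1·sR = -45/4
mR = -1·sL + -1·sR = -45/2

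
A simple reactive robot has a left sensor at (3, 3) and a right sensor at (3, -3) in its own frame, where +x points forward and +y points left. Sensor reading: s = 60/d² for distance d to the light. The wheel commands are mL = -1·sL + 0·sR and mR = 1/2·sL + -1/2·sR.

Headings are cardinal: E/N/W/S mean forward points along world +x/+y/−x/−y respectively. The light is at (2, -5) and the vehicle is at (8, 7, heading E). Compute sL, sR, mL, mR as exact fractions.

left sensor world pos  = (11, 10); dL² = 306
right sensor world pos = (11, 4); dR² = 162
sL = 60/306 = 10/51
sR = 60/162 = 10/27
mL = -1·sL + 0·sR = -10/51
mR = 1/2·sL + -1/2·sR = -40/459

10/51 10/27 -10/51 -40/459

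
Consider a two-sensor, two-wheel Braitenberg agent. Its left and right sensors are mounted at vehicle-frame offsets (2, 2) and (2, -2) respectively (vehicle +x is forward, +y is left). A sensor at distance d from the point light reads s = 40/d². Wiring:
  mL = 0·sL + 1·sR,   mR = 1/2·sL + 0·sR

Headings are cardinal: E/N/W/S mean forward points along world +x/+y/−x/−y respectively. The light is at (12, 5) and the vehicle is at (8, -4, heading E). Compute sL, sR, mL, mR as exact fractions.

40/53 8/25 8/25 20/53

left sensor world pos  = (10, -2); dL² = 53
right sensor world pos = (10, -6); dR² = 125
sL = 40/53 = 40/53
sR = 40/125 = 8/25
mL = 0·sL + 1·sR = 8/25
mR = 1/2·sL + 0·sR = 20/53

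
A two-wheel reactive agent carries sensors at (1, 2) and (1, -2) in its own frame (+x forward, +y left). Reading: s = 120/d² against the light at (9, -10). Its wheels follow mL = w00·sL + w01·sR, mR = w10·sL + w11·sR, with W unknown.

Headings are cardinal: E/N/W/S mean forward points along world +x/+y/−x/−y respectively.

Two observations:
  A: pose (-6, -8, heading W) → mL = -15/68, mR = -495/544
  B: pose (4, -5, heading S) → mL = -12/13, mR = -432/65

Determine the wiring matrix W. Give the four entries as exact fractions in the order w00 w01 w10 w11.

obs A: pose=(-6,-8,W) → sL=15/32, sR=15/34, mL=-15/68, mR=-495/544
obs B: pose=(4,-5,S) → sL=24/5, sR=24/13, mL=-12/13, mR=-432/65
sensor matrix S = [[15/32, 15/34], [24/5, 24/13]]; det S = -1107/884
solve [mL_A; mL_B] = S·[w00; w01] and [mR_A; mR_B] = S·[w10; w11]:
  w00 = 0, w01 = -1/2, w10 = -1, w11 = -1

0 -1/2 -1 -1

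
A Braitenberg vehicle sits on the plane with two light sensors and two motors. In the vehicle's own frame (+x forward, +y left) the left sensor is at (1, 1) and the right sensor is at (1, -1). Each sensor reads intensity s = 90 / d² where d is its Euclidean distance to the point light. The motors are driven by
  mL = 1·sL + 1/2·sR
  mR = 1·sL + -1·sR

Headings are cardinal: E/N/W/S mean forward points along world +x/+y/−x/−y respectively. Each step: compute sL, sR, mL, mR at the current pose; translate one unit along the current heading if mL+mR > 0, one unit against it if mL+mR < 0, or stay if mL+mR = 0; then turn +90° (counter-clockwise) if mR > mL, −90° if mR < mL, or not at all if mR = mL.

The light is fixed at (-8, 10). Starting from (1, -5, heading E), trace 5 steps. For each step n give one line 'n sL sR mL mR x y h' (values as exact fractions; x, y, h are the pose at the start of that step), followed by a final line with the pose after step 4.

n=0: pose=(1,-5,E); sL=45/148, sR=45/178; mL=2835/6586, mR=675/13172; mL+mR=6345/13172 → advance +1; mR−mL=-135/356 → turn -1·90°
n=1: pose=(2,-5,S); sL=90/377, sR=90/337; mL=47295/127049, mR=-3600/127049; mL+mR=43695/127049 → advance +1; mR−mL=-135/337 → turn -1·90°
n=2: pose=(2,-6,W); sL=9/37, sR=5/17; mL=491/1258, mR=-32/629; mL+mR=427/1258 → advance +1; mR−mL=-15/34 → turn -1·90°
n=3: pose=(1,-6,N); sL=90/289, sR=18/65; mL=8451/18785, mR=648/18785; mL+mR=9099/18785 → advance +1; mR−mL=-27/65 → turn -1·90°
n=4: pose=(1,-5,E); sL=45/148, sR=45/178; mL=2835/6586, mR=675/13172; mL+mR=6345/13172 → advance +1; mR−mL=-135/356 → turn -1·90°

0 45/148 45/178 2835/6586 675/13172 1 -5 E
1 90/377 90/337 47295/127049 -3600/127049 2 -5 S
2 9/37 5/17 491/1258 -32/629 2 -6 W
3 90/289 18/65 8451/18785 648/18785 1 -6 N
4 45/148 45/178 2835/6586 675/13172 1 -5 E
final 2 -5 S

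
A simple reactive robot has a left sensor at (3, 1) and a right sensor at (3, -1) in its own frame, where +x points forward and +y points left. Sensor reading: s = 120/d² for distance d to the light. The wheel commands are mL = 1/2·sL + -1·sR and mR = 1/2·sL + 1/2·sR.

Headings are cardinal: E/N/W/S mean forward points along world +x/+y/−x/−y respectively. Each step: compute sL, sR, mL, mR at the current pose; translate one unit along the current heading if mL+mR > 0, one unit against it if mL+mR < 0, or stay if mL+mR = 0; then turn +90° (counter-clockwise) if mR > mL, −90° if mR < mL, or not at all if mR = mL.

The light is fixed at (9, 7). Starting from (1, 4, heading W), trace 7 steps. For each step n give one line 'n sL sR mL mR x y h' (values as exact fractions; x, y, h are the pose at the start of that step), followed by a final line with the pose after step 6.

n=0: pose=(1,4,W); sL=120/137, sR=24/25; mL=-1788/3425, mR=3144/3425; mL+mR=1356/3425 → advance +1; mR−mL=36/25 → turn +1·90°
n=1: pose=(0,4,S); sL=6/5, sR=15/17; mL=-24/85, mR=177/170; mL+mR=129/170 → advance +1; mR−mL=45/34 → turn +1·90°
n=2: pose=(0,3,E); sL=8/3, sR=120/61; mL=-116/183, mR=424/183; mL+mR=308/183 → advance +1; mR−mL=180/61 → turn +1·90°
n=3: pose=(1,3,N); sL=60/41, sR=12/5; mL=-342/205, mR=396/205; mL+mR=54/205 → advance +1; mR−mL=18/5 → turn +1·90°
n=4: pose=(1,4,W); sL=120/137, sR=24/25; mL=-1788/3425, mR=3144/3425; mL+mR=1356/3425 → advance +1; mR−mL=36/25 → turn +1·90°
n=5: pose=(0,4,S); sL=6/5, sR=15/17; mL=-24/85, mR=177/170; mL+mR=129/170 → advance +1; mR−mL=45/34 → turn +1·90°
n=6: pose=(0,3,E); sL=8/3, sR=120/61; mL=-116/183, mR=424/183; mL+mR=308/183 → advance +1; mR−mL=180/61 → turn +1·90°

0 120/137 24/25 -1788/3425 3144/3425 1 4 W
1 6/5 15/17 -24/85 177/170 0 4 S
2 8/3 120/61 -116/183 424/183 0 3 E
3 60/41 12/5 -342/205 396/205 1 3 N
4 120/137 24/25 -1788/3425 3144/3425 1 4 W
5 6/5 15/17 -24/85 177/170 0 4 S
6 8/3 120/61 -116/183 424/183 0 3 E
final 1 3 N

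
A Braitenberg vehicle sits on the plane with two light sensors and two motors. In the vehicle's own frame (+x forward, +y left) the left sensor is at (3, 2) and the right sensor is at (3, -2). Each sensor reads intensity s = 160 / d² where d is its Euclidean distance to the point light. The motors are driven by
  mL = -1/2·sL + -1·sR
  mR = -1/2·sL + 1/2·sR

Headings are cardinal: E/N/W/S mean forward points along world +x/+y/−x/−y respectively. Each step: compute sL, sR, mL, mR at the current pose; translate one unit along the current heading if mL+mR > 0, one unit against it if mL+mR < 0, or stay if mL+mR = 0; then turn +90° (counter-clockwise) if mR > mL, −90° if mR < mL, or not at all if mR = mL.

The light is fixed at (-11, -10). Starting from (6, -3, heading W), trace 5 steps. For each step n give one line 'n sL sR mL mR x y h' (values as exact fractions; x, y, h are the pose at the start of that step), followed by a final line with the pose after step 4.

0 160/221 160/277 -57520/61217 -4480/61217 6 -3 W
1 5/13 10/17 -345/442 45/442 7 -3 S
2 160/541 160/477 -124720/258057 5120/258057 7 -2 E
3 80/173 80/241 -23480/41693 -2720/41693 6 -2 N
4 160/221 160/277 -57520/61217 -4480/61217 6 -3 W
final 7 -3 S

n=0: pose=(6,-3,W); sL=160/221, sR=160/277; mL=-57520/61217, mR=-4480/61217; mL+mR=-62000/61217 → advance -1; mR−mL=240/277 → turn +1·90°
n=1: pose=(7,-3,S); sL=5/13, sR=10/17; mL=-345/442, mR=45/442; mL+mR=-150/221 → advance -1; mR−mL=15/17 → turn +1·90°
n=2: pose=(7,-2,E); sL=160/541, sR=160/477; mL=-124720/258057, mR=5120/258057; mL+mR=-119600/258057 → advance -1; mR−mL=80/159 → turn +1·90°
n=3: pose=(6,-2,N); sL=80/173, sR=80/241; mL=-23480/41693, mR=-2720/41693; mL+mR=-26200/41693 → advance -1; mR−mL=120/241 → turn +1·90°
n=4: pose=(6,-3,W); sL=160/221, sR=160/277; mL=-57520/61217, mR=-4480/61217; mL+mR=-62000/61217 → advance -1; mR−mL=240/277 → turn +1·90°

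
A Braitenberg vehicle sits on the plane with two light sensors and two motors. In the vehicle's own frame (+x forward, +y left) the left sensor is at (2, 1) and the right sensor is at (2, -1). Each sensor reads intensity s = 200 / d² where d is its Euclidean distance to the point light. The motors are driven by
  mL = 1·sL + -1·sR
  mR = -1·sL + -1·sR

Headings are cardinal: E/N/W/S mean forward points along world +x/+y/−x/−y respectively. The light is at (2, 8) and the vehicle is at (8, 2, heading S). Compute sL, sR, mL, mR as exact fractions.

200/113 200/89 -4800/10057 -40400/10057

left sensor world pos  = (9, 0); dL² = 113
right sensor world pos = (7, 0); dR² = 89
sL = 200/113 = 200/113
sR = 200/89 = 200/89
mL = 1·sL + -1·sR = -4800/10057
mR = -1·sL + -1·sR = -40400/10057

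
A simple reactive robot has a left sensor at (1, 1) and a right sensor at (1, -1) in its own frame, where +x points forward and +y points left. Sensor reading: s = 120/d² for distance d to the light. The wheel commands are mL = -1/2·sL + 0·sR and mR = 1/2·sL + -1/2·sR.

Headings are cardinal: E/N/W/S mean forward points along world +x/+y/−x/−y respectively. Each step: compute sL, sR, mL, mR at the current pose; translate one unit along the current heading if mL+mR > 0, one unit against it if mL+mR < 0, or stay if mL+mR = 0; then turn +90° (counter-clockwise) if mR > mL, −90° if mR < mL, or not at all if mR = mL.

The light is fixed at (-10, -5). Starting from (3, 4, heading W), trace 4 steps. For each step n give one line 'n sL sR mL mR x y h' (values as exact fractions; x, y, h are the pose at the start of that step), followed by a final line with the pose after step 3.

0 15/26 30/61 -15/52 135/3172 3 4 W
1 120/289 120/233 -60/289 -3360/67337 4 4 S
2 60/173 20/51 -30/173 -200/8823 4 5 E
3 24/53 120/317 -12/53 624/16801 3 5 N
final 3 4 W

n=0: pose=(3,4,W); sL=15/26, sR=30/61; mL=-15/52, mR=135/3172; mL+mR=-15/61 → advance -1; mR−mL=525/1586 → turn +1·90°
n=1: pose=(4,4,S); sL=120/289, sR=120/233; mL=-60/289, mR=-3360/67337; mL+mR=-60/233 → advance -1; mR−mL=10620/67337 → turn +1·90°
n=2: pose=(4,5,E); sL=60/173, sR=20/51; mL=-30/173, mR=-200/8823; mL+mR=-10/51 → advance -1; mR−mL=1330/8823 → turn +1·90°
n=3: pose=(3,5,N); sL=24/53, sR=120/317; mL=-12/53, mR=624/16801; mL+mR=-60/317 → advance -1; mR−mL=4428/16801 → turn +1·90°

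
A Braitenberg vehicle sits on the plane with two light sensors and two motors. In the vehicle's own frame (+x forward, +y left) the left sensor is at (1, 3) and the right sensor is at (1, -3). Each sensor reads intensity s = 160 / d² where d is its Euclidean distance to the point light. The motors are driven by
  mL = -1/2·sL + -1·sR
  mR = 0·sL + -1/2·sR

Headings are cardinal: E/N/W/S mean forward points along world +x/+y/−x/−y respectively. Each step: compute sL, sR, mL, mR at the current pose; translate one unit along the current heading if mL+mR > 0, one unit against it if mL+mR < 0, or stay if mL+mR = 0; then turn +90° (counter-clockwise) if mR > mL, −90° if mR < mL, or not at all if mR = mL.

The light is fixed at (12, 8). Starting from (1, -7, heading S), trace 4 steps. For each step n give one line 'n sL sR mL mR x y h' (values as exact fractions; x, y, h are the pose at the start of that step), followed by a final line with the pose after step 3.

n=0: pose=(1,-7,S); sL=1/2, sR=40/113; mL=-273/452, mR=-20/113; mL+mR=-353/452 → advance -1; mR−mL=193/452 → turn +1·90°
n=1: pose=(1,-6,E); sL=160/221, sR=160/389; mL=-66480/85969, mR=-80/389; mL+mR=-84160/85969 → advance -1; mR−mL=48800/85969 → turn +1·90°
n=2: pose=(0,-6,N); sL=80/197, sR=16/25; mL=-4152/4925, mR=-8/25; mL+mR=-5728/4925 → advance -1; mR−mL=2576/4925 → turn +1·90°
n=3: pose=(0,-7,W); sL=160/493, sR=160/313; mL=-103920/154309, mR=-80/313; mL+mR=-143360/154309 → advance -1; mR−mL=64480/154309 → turn +1·90°

0 1/2 40/113 -273/452 -20/113 1 -7 S
1 160/221 160/389 -66480/85969 -80/389 1 -6 E
2 80/197 16/25 -4152/4925 -8/25 0 -6 N
3 160/493 160/313 -103920/154309 -80/313 0 -7 W
final 1 -7 S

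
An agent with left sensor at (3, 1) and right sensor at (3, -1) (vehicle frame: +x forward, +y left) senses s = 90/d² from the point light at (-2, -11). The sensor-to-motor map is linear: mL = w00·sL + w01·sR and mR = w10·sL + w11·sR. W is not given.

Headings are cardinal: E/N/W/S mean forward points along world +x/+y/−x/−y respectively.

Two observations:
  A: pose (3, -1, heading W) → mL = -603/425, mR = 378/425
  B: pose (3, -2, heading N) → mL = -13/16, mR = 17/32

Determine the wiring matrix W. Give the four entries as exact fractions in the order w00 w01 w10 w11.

obs A: pose=(3,-1,W) → sL=18/17, sR=18/25, mL=-603/425, mR=378/425
obs B: pose=(3,-2,N) → sL=9/16, sR=1/2, mL=-13/16, mR=17/32
sensor matrix S = [[18/17, 18/25], [9/16, 1/2]]; det S = 423/3400
solve [mL_A; mL_B] = S·[w00; w01] and [mR_A; mR_B] = S·[w10; w11]:
  w00 = -1, w01 = -1/2, w10 = 1/2, w11 = 1/2

-1 -1/2 1/2 1/2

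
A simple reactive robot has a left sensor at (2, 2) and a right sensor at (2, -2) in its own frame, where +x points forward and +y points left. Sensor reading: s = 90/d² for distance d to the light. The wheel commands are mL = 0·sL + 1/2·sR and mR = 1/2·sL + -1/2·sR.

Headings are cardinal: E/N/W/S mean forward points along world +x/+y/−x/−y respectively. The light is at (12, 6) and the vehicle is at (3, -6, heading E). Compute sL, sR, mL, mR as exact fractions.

90/149 18/49 9/49 864/7301

left sensor world pos  = (5, -4); dL² = 149
right sensor world pos = (5, -8); dR² = 245
sL = 90/149 = 90/149
sR = 90/245 = 18/49
mL = 0·sL + 1/2·sR = 9/49
mR = 1/2·sL + -1/2·sR = 864/7301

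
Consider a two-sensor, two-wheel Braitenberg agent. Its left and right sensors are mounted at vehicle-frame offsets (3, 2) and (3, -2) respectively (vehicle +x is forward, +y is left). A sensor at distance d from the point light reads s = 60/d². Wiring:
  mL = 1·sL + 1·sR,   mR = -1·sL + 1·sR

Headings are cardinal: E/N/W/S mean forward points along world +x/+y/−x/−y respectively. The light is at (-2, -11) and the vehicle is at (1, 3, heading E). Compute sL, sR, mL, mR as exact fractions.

left sensor world pos  = (4, 5); dL² = 292
right sensor world pos = (4, 1); dR² = 180
sL = 60/292 = 15/73
sR = 60/180 = 1/3
mL = 1·sL + 1·sR = 118/219
mR = -1·sL + 1·sR = 28/219

15/73 1/3 118/219 28/219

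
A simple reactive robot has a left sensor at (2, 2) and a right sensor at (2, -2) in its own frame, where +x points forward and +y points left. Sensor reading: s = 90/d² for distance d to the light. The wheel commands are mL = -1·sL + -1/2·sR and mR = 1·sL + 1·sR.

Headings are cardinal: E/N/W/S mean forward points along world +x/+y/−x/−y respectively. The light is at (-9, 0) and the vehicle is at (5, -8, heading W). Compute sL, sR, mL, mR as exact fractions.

45/122 1/2 -151/244 53/61

left sensor world pos  = (3, -10); dL² = 244
right sensor world pos = (3, -6); dR² = 180
sL = 90/244 = 45/122
sR = 90/180 = 1/2
mL = -1·sL + -1/2·sR = -151/244
mR = 1·sL + 1·sR = 53/61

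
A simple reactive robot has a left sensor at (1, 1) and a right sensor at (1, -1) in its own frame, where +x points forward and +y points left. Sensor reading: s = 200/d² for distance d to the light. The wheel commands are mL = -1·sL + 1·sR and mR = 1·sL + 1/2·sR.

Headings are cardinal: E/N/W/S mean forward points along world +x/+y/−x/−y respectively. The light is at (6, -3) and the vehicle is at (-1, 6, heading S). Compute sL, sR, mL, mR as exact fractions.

left sensor world pos  = (0, 5); dL² = 100
right sensor world pos = (-2, 5); dR² = 128
sL = 200/100 = 2
sR = 200/128 = 25/16
mL = -1·sL + 1·sR = -7/16
mR = 1·sL + 1/2·sR = 89/32

2 25/16 -7/16 89/32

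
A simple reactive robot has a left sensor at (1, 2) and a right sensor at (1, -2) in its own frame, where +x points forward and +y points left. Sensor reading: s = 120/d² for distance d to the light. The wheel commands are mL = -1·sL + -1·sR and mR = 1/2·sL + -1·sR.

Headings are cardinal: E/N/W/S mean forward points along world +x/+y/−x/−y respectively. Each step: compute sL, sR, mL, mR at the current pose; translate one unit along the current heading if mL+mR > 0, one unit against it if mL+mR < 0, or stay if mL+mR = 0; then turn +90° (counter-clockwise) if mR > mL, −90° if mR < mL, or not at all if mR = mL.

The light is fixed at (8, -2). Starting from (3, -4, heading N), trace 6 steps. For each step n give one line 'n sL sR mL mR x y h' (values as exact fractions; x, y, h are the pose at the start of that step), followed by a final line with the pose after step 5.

0 12/5 12 -72/5 -54/5 3 -4 N
1 120/61 120/37 -11760/2257 -5100/2257 3 -5 W
2 6 30/13 -108/13 9/13 4 -5 S
3 40/3 24/5 -272/15 28/15 4 -4 E
4 12/5 12 -72/5 -54/5 3 -4 N
5 120/61 120/37 -11760/2257 -5100/2257 3 -5 W
final 4 -5 S

n=0: pose=(3,-4,N); sL=12/5, sR=12; mL=-72/5, mR=-54/5; mL+mR=-126/5 → advance -1; mR−mL=18/5 → turn +1·90°
n=1: pose=(3,-5,W); sL=120/61, sR=120/37; mL=-11760/2257, mR=-5100/2257; mL+mR=-16860/2257 → advance -1; mR−mL=180/61 → turn +1·90°
n=2: pose=(4,-5,S); sL=6, sR=30/13; mL=-108/13, mR=9/13; mL+mR=-99/13 → advance -1; mR−mL=9 → turn +1·90°
n=3: pose=(4,-4,E); sL=40/3, sR=24/5; mL=-272/15, mR=28/15; mL+mR=-244/15 → advance -1; mR−mL=20 → turn +1·90°
n=4: pose=(3,-4,N); sL=12/5, sR=12; mL=-72/5, mR=-54/5; mL+mR=-126/5 → advance -1; mR−mL=18/5 → turn +1·90°
n=5: pose=(3,-5,W); sL=120/61, sR=120/37; mL=-11760/2257, mR=-5100/2257; mL+mR=-16860/2257 → advance -1; mR−mL=180/61 → turn +1·90°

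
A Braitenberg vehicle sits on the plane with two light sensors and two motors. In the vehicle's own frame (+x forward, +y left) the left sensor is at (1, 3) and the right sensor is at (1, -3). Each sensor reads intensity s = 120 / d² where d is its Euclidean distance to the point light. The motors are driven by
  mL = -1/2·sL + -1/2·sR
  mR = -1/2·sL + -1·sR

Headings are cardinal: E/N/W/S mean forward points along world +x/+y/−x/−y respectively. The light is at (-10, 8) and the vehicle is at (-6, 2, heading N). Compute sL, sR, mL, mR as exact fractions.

60/13 60/37 -1500/481 -1890/481

left sensor world pos  = (-9, 3); dL² = 26
right sensor world pos = (-3, 3); dR² = 74
sL = 120/26 = 60/13
sR = 120/74 = 60/37
mL = -1/2·sL + -1/2·sR = -1500/481
mR = -1/2·sL + -1·sR = -1890/481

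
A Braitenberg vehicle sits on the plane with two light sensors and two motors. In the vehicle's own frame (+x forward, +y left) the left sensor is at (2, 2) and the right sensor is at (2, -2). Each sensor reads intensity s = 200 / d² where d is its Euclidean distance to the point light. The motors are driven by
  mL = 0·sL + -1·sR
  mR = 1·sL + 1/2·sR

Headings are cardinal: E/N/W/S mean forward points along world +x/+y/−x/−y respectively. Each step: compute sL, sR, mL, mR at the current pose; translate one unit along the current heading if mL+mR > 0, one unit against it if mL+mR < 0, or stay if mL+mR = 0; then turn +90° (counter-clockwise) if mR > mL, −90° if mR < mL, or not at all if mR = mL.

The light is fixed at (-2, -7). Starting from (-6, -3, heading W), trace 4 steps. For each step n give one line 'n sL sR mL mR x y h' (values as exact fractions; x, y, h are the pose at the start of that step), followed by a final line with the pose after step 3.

0 5 25/9 -25/9 115/18 -6 -3 W
1 200/13 200/53 -200/53 11900/689 -7 -3 S
2 100/17 20 -20 270/17 -7 -4 E
3 200/89 200/41 -200/41 17100/3649 -8 -4 N
final -8 -5 W

n=0: pose=(-6,-3,W); sL=5, sR=25/9; mL=-25/9, mR=115/18; mL+mR=65/18 → advance +1; mR−mL=55/6 → turn +1·90°
n=1: pose=(-7,-3,S); sL=200/13, sR=200/53; mL=-200/53, mR=11900/689; mL+mR=9300/689 → advance +1; mR−mL=14500/689 → turn +1·90°
n=2: pose=(-7,-4,E); sL=100/17, sR=20; mL=-20, mR=270/17; mL+mR=-70/17 → advance -1; mR−mL=610/17 → turn +1·90°
n=3: pose=(-8,-4,N); sL=200/89, sR=200/41; mL=-200/41, mR=17100/3649; mL+mR=-700/3649 → advance -1; mR−mL=34900/3649 → turn +1·90°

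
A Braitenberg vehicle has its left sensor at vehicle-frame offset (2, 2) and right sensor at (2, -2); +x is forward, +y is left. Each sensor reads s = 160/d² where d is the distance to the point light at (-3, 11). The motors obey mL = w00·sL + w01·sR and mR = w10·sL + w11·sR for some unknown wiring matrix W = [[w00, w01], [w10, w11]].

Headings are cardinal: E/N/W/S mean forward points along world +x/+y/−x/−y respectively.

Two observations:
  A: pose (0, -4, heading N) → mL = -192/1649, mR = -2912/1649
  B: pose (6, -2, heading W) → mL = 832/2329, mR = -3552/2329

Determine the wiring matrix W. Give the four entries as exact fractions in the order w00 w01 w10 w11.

obs A: pose=(0,-4,N) → sL=16/17, sR=80/97, mL=-192/1649, mR=-2912/1649
obs B: pose=(6,-2,W) → sL=80/137, sR=16/17, mL=832/2329, mR=-3552/2329
sensor matrix S = [[16/17, 80/97], [80/137, 16/17]]; det S = 1552384/3840521
solve [mL_A; mL_B] = S·[w00; w01] and [mR_A; mR_B] = S·[w10; w11]:
  w00 = -1, w01 = 1, w10 = -1, w11 = -1

-1 1 -1 -1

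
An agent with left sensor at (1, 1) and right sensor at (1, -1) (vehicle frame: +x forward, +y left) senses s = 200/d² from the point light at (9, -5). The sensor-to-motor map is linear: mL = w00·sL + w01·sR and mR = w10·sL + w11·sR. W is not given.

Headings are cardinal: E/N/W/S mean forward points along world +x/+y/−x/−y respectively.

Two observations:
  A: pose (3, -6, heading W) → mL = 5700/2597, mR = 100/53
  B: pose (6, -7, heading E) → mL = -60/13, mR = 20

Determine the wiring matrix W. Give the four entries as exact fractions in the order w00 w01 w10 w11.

-1/2 1 1/2 0

obs A: pose=(3,-6,W) → sL=200/53, sR=200/49, mL=5700/2597, mR=100/53
obs B: pose=(6,-7,E) → sL=40, sR=200/13, mL=-60/13, mR=20
sensor matrix S = [[200/53, 200/49], [40, 200/13]]; det S = -3552000/33761
solve [mL_A; mL_B] = S·[w00; w01] and [mR_A; mR_B] = S·[w10; w11]:
  w00 = -1/2, w01 = 1, w10 = 1/2, w11 = 0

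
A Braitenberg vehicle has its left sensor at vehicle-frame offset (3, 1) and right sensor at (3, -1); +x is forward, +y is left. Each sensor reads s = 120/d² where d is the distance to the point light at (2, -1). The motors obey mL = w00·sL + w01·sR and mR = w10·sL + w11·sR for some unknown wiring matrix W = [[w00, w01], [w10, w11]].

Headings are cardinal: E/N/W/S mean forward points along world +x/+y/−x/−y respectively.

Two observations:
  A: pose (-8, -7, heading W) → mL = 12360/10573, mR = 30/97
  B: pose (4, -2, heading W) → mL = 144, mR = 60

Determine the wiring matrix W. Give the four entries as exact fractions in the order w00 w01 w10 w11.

1 1 0 1/2

obs A: pose=(-8,-7,W) → sL=60/109, sR=60/97, mL=12360/10573, mR=30/97
obs B: pose=(4,-2,W) → sL=24, sR=120, mL=144, mR=60
sensor matrix S = [[60/109, 60/97], [24, 120]]; det S = 541440/10573
solve [mL_A; mL_B] = S·[w00; w01] and [mR_A; mR_B] = S·[w10; w11]:
  w00 = 1, w01 = 1, w10 = 0, w11 = 1/2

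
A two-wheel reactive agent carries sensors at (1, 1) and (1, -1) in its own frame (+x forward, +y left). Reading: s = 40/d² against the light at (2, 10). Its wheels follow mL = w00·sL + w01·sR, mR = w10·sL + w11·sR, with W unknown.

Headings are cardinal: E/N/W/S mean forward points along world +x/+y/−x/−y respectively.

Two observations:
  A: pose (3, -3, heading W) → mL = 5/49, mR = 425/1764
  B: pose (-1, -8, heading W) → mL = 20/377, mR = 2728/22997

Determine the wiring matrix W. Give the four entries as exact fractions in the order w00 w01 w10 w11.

obs A: pose=(3,-3,W) → sL=10/49, sR=5/18, mL=5/49, mR=425/1764
obs B: pose=(-1,-8,W) → sL=40/377, sR=8/61, mL=20/377, mR=2728/22997
sensor matrix S = [[10/49, 5/18], [40/377, 8/61]]; det S = -27460/10141677
solve [mL_A; mL_B] = S·[w00; w01] and [mR_A; mR_B] = S·[w10; w11]:
  w00 = 1/2, w01 = 0, w10 = 1/2, w11 = 1/2

1/2 0 1/2 1/2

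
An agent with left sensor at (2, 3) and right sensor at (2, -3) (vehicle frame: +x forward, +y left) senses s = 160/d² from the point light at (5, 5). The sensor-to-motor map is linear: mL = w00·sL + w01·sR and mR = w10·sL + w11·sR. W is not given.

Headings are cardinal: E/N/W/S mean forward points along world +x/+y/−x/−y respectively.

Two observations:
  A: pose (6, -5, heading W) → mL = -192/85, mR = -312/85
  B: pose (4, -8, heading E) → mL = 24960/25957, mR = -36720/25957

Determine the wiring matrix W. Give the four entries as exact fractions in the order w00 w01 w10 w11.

obs A: pose=(6,-5,W) → sL=16/17, sR=16/5, mL=-192/85, mR=-312/85
obs B: pose=(4,-8,E) → sL=160/101, sR=160/257, mL=24960/25957, mR=-36720/25957
sensor matrix S = [[16/17, 16/5], [160/101, 160/257]]; det S = -1978368/441269
solve [mL_A; mL_B] = S·[w00; w01] and [mR_A; mR_B] = S·[w10; w11]:
  w00 = 1, w01 = -1, w10 = -1/2, w11 = -1

1 -1 -1/2 -1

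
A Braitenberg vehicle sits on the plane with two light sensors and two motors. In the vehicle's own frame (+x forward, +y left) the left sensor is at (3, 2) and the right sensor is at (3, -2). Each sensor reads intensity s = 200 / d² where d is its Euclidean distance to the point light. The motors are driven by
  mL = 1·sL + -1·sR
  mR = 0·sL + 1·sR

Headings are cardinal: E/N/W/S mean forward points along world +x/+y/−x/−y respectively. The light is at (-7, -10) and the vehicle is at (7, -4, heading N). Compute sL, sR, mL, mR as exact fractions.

8/9 200/337 896/3033 200/337

left sensor world pos  = (5, -1); dL² = 225
right sensor world pos = (9, -1); dR² = 337
sL = 200/225 = 8/9
sR = 200/337 = 200/337
mL = 1·sL + -1·sR = 896/3033
mR = 0·sL + 1·sR = 200/337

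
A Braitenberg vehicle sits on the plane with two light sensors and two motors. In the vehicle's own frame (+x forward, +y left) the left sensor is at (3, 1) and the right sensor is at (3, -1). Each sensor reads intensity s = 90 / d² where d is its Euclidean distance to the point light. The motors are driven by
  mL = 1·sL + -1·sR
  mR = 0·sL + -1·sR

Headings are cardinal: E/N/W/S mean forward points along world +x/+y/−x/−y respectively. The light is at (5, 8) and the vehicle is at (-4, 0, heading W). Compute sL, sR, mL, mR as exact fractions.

2/5 90/193 -64/965 -90/193

left sensor world pos  = (-7, -1); dL² = 225
right sensor world pos = (-7, 1); dR² = 193
sL = 90/225 = 2/5
sR = 90/193 = 90/193
mL = 1·sL + -1·sR = -64/965
mR = 0·sL + -1·sR = -90/193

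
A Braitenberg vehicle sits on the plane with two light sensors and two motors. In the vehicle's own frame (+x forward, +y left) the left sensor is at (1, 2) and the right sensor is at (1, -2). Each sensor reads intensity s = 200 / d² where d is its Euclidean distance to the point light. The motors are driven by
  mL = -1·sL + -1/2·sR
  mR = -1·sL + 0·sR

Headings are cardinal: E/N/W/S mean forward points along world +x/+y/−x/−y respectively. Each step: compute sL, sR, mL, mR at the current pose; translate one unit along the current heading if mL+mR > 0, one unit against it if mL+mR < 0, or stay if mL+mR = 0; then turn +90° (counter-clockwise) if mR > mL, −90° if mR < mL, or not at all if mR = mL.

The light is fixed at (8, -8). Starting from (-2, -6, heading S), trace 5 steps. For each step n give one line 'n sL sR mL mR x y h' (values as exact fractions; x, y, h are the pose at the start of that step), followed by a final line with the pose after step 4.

n=0: pose=(-2,-6,S); sL=40/13, sR=40/29; mL=-1420/377, mR=-40/13; mL+mR=-2580/377 → advance -1; mR−mL=20/29 → turn +1·90°
n=1: pose=(-2,-5,E); sL=100/53, sR=100/41; mL=-6750/2173, mR=-100/53; mL+mR=-10850/2173 → advance -1; mR−mL=50/41 → turn +1·90°
n=2: pose=(-3,-5,N); sL=40/37, sR=200/97; mL=-7580/3589, mR=-40/37; mL+mR=-11460/3589 → advance -1; mR−mL=100/97 → turn +1·90°
n=3: pose=(-3,-6,W); sL=25/18, sR=5/4; mL=-145/72, mR=-25/18; mL+mR=-245/72 → advance -1; mR−mL=5/8 → turn +1·90°
n=4: pose=(-2,-6,S); sL=40/13, sR=40/29; mL=-1420/377, mR=-40/13; mL+mR=-2580/377 → advance -1; mR−mL=20/29 → turn +1·90°

0 40/13 40/29 -1420/377 -40/13 -2 -6 S
1 100/53 100/41 -6750/2173 -100/53 -2 -5 E
2 40/37 200/97 -7580/3589 -40/37 -3 -5 N
3 25/18 5/4 -145/72 -25/18 -3 -6 W
4 40/13 40/29 -1420/377 -40/13 -2 -6 S
final -2 -5 E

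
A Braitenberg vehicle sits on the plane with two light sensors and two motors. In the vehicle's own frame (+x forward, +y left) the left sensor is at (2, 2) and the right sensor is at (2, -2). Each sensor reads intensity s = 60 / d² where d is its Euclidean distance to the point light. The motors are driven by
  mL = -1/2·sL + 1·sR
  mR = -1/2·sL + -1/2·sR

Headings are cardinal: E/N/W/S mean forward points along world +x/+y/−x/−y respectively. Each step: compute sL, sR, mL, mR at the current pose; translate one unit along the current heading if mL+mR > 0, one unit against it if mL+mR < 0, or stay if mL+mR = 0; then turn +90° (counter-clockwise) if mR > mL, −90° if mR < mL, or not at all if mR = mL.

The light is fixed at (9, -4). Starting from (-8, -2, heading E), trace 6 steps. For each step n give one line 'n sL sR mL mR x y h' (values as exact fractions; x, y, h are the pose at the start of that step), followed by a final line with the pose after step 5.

0 60/241 4/15 514/3615 -932/3615 -8 -2 E
1 15/64 3/20 21/640 -123/640 -9 -2 S
2 60/401 12/85 2262/34085 -4956/34085 -9 -1 W
3 30/193 6/25 783/4825 -954/4825 -8 -1 N
4 60/241 4/15 514/3615 -932/3615 -8 -2 E
5 15/64 3/20 21/640 -123/640 -9 -2 S
final -9 -1 W

n=0: pose=(-8,-2,E); sL=60/241, sR=4/15; mL=514/3615, mR=-932/3615; mL+mR=-418/3615 → advance -1; mR−mL=-2/5 → turn -1·90°
n=1: pose=(-9,-2,S); sL=15/64, sR=3/20; mL=21/640, mR=-123/640; mL+mR=-51/320 → advance -1; mR−mL=-9/40 → turn -1·90°
n=2: pose=(-9,-1,W); sL=60/401, sR=12/85; mL=2262/34085, mR=-4956/34085; mL+mR=-2694/34085 → advance -1; mR−mL=-18/85 → turn -1·90°
n=3: pose=(-8,-1,N); sL=30/193, sR=6/25; mL=783/4825, mR=-954/4825; mL+mR=-171/4825 → advance -1; mR−mL=-9/25 → turn -1·90°
n=4: pose=(-8,-2,E); sL=60/241, sR=4/15; mL=514/3615, mR=-932/3615; mL+mR=-418/3615 → advance -1; mR−mL=-2/5 → turn -1·90°
n=5: pose=(-9,-2,S); sL=15/64, sR=3/20; mL=21/640, mR=-123/640; mL+mR=-51/320 → advance -1; mR−mL=-9/40 → turn -1·90°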